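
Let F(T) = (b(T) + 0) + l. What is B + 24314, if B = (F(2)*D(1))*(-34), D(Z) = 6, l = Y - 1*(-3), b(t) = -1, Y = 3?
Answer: 23294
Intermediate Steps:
l = 6 (l = 3 - 1*(-3) = 3 + 3 = 6)
F(T) = 5 (F(T) = (-1 + 0) + 6 = -1 + 6 = 5)
B = -1020 (B = (5*6)*(-34) = 30*(-34) = -1020)
B + 24314 = -1020 + 24314 = 23294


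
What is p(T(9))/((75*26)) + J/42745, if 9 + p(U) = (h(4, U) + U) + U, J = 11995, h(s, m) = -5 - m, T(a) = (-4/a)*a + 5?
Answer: 351301/1282350 ≈ 0.27395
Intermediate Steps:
T(a) = 1 (T(a) = -4 + 5 = 1)
p(U) = -14 + U (p(U) = -9 + (((-5 - U) + U) + U) = -9 + (-5 + U) = -14 + U)
p(T(9))/((75*26)) + J/42745 = (-14 + 1)/((75*26)) + 11995/42745 = -13/1950 + 11995*(1/42745) = -13*1/1950 + 2399/8549 = -1/150 + 2399/8549 = 351301/1282350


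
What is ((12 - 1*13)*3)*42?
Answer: -126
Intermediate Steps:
((12 - 1*13)*3)*42 = ((12 - 13)*3)*42 = -1*3*42 = -3*42 = -126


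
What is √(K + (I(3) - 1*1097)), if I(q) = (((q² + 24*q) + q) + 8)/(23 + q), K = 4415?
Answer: 2*√140335/13 ≈ 57.633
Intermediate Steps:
I(q) = (8 + q² + 25*q)/(23 + q) (I(q) = ((q² + 25*q) + 8)/(23 + q) = (8 + q² + 25*q)/(23 + q))
√(K + (I(3) - 1*1097)) = √(4415 + ((8 + 3² + 25*3)/(23 + 3) - 1*1097)) = √(4415 + ((8 + 9 + 75)/26 - 1097)) = √(4415 + ((1/26)*92 - 1097)) = √(4415 + (46/13 - 1097)) = √(4415 - 14215/13) = √(43180/13) = 2*√140335/13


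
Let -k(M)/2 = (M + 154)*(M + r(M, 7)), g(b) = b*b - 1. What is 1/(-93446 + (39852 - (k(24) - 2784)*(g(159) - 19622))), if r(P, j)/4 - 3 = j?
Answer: 1/144610150 ≈ 6.9151e-9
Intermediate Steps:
g(b) = -1 + b**2 (g(b) = b**2 - 1 = -1 + b**2)
r(P, j) = 12 + 4*j
k(M) = -2*(40 + M)*(154 + M) (k(M) = -2*(M + 154)*(M + (12 + 4*7)) = -2*(154 + M)*(M + (12 + 28)) = -2*(154 + M)*(M + 40) = -2*(154 + M)*(40 + M) = -2*(40 + M)*(154 + M))
1/(-93446 + (39852 - (k(24) - 2784)*(g(159) - 19622))) = 1/(-93446 + (39852 - ((-12320 - 388*24 - 2*24**2) - 2784)*((-1 + 159**2) - 19622))) = 1/(-93446 + (39852 - ((-12320 - 9312 - 2*576) - 2784)*((-1 + 25281) - 19622))) = 1/(-93446 + (39852 - ((-12320 - 9312 - 1152) - 2784)*(25280 - 19622))) = 1/(-93446 + (39852 - (-22784 - 2784)*5658)) = 1/(-93446 + (39852 - (-25568)*5658)) = 1/(-93446 + (39852 - 1*(-144663744))) = 1/(-93446 + (39852 + 144663744)) = 1/(-93446 + 144703596) = 1/144610150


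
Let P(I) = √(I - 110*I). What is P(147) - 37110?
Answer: -37110 + 7*I*√327 ≈ -37110.0 + 126.58*I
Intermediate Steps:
P(I) = √109*√(-I) (P(I) = √(-109*I) = √109*√(-I))
P(147) - 37110 = √109*√(-1*147) - 37110 = √109*√(-147) - 37110 = √109*(7*I*√3) - 37110 = 7*I*√327 - 37110 = -37110 + 7*I*√327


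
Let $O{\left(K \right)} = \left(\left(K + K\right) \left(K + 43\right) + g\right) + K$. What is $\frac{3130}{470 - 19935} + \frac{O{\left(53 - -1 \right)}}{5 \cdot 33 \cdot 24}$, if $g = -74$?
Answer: $\frac{4778281}{1927035} \approx 2.4796$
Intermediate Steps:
$O{\left(K \right)} = -74 + K + 2 K \left(43 + K\right)$ ($O{\left(K \right)} = \left(\left(K + K\right) \left(K + 43\right) - 74\right) + K = \left(2 K \left(43 + K\right) - 74\right) + K = \left(-74 + 2 K \left(43 + K\right)\right) + K = -74 + K + 2 K \left(43 + K\right)$)
$\frac{3130}{470 - 19935} + \frac{O{\left(53 - -1 \right)}}{5 \cdot 33 \cdot 24} = \frac{3130}{470 - 19935} + \frac{-74 + 2 \left(53 - -1\right)^{2} + 87 \left(53 - -1\right)}{5 \cdot 33 \cdot 24} = \frac{3130}{-19465} + \frac{-74 + 2 \left(53 + 1\right)^{2} + 87 \left(53 + 1\right)}{165 \cdot 24} = 3130 \left(- \frac{1}{19465}\right) + \frac{-74 + 2 \cdot 54^{2} + 87 \cdot 54}{3960} = - \frac{626}{3893} + \left(-74 + 2 \cdot 2916 + 4698\right) \frac{1}{3960} = - \frac{626}{3893} + \left(-74 + 5832 + 4698\right) \frac{1}{3960} = - \frac{626}{3893} + 10456 \cdot \frac{1}{3960} = - \frac{626}{3893} + \frac{1307}{495} = \frac{4778281}{1927035}$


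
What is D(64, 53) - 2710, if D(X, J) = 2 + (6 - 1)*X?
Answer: -2388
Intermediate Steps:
D(X, J) = 2 + 5*X
D(64, 53) - 2710 = (2 + 5*64) - 2710 = (2 + 320) - 2710 = 322 - 2710 = -2388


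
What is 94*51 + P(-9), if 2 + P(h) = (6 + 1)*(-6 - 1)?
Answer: 4743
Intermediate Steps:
P(h) = -51 (P(h) = -2 + (6 + 1)*(-6 - 1) = -2 + 7*(-7) = -2 - 49 = -51)
94*51 + P(-9) = 94*51 - 51 = 4794 - 51 = 4743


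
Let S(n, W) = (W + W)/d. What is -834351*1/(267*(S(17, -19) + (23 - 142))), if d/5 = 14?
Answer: 9734095/372376 ≈ 26.141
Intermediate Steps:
d = 70 (d = 5*14 = 70)
S(n, W) = W/35 (S(n, W) = (W + W)/70 = (2*W)*(1/70) = W/35)
-834351*1/(267*(S(17, -19) + (23 - 142))) = -834351*1/(267*((1/35)*(-19) + (23 - 142))) = -834351*1/(267*(-19/35 - 119)) = -834351/((-4184/35*267)) = -834351/(-1117128/35) = -834351*(-35/1117128) = 9734095/372376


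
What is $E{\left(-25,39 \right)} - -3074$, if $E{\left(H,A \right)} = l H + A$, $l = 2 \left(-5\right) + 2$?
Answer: $3313$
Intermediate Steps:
$l = -8$ ($l = -10 + 2 = -8$)
$E{\left(H,A \right)} = A - 8 H$ ($E{\left(H,A \right)} = - 8 H + A = A - 8 H$)
$E{\left(-25,39 \right)} - -3074 = \left(39 - -200\right) - -3074 = \left(39 + 200\right) + 3074 = 239 + 3074 = 3313$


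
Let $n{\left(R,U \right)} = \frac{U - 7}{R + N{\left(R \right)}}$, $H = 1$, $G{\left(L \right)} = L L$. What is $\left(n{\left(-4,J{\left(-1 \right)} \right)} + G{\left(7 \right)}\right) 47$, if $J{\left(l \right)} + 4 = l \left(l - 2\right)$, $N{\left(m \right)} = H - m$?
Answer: $1927$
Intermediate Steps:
$G{\left(L \right)} = L^{2}$
$N{\left(m \right)} = 1 - m$
$J{\left(l \right)} = -4 + l \left(-2 + l\right)$ ($J{\left(l \right)} = -4 + l \left(l - 2\right) = -4 + l \left(-2 + l\right)$)
$n{\left(R,U \right)} = -7 + U$ ($n{\left(R,U \right)} = \frac{U - 7}{R - \left(-1 + R\right)} = \frac{-7 + U}{1} = \left(-7 + U\right) 1 = -7 + U$)
$\left(n{\left(-4,J{\left(-1 \right)} \right)} + G{\left(7 \right)}\right) 47 = \left(\left(-7 - \left(2 - 1\right)\right) + 7^{2}\right) 47 = \left(\left(-7 + \left(-4 + 1 + 2\right)\right) + 49\right) 47 = \left(\left(-7 - 1\right) + 49\right) 47 = \left(-8 + 49\right) 47 = 41 \cdot 47 = 1927$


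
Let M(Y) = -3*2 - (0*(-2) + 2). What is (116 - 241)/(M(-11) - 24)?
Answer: 125/32 ≈ 3.9063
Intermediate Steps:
M(Y) = -8 (M(Y) = -6 - (0 + 2) = -6 - 1*2 = -6 - 2 = -8)
(116 - 241)/(M(-11) - 24) = (116 - 241)/(-8 - 24) = -125/(-32) = -125*(-1/32) = 125/32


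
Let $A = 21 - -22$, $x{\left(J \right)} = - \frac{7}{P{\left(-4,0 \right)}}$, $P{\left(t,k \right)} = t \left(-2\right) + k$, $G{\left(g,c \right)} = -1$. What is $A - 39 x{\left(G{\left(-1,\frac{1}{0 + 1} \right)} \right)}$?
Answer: $\frac{617}{8} \approx 77.125$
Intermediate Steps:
$P{\left(t,k \right)} = k - 2 t$ ($P{\left(t,k \right)} = - 2 t + k = k - 2 t$)
$x{\left(J \right)} = - \frac{7}{8}$ ($x{\left(J \right)} = - \frac{7}{0 - -8} = - \frac{7}{0 + 8} = - \frac{7}{8}$)
$A = 43$ ($A = 21 + 22 = 43$)
$A - 39 x{\left(G{\left(-1,\frac{1}{0 + 1} \right)} \right)} = 43 - - \frac{273}{8} = 43 + \frac{273}{8} = \frac{617}{8}$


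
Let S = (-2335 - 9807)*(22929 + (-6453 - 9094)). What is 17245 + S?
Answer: -89614999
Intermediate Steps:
S = -89632244 (S = -12142*(22929 - 15547) = -12142*7382 = -89632244)
17245 + S = 17245 - 89632244 = -89614999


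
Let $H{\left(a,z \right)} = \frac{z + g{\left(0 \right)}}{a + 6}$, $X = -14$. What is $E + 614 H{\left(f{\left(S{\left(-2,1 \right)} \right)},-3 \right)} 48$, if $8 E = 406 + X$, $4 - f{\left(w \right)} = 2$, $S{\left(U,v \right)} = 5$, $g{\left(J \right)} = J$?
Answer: $-11003$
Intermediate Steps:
$f{\left(w \right)} = 2$ ($f{\left(w \right)} = 4 - 2 = 2$)
$H{\left(a,z \right)} = \frac{z}{6 + a}$ ($H{\left(a,z \right)} = \frac{z + 0}{a + 6} = \frac{z}{6 + a}$)
$E = 49$ ($E = \frac{406 - 14}{8} = \frac{1}{8} \cdot 392 = 49$)
$E + 614 H{\left(f{\left(S{\left(-2,1 \right)} \right)},-3 \right)} 48 = 49 + 614 - \frac{3}{6 + 2} \cdot 48 = 49 + 614 - \frac{3}{8} \cdot 48 = 49 + 614 \left(-3\right) \frac{1}{8} \cdot 48 = 49 + 614 \left(\left(- \frac{3}{8}\right) 48\right) = 49 + 614 \left(-18\right) = 49 - 11052 = -11003$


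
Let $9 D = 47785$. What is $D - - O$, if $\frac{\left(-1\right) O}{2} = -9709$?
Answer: $\frac{222547}{9} \approx 24727.0$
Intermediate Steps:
$O = 19418$ ($O = \left(-2\right) \left(-9709\right) = 19418$)
$D = \frac{47785}{9}$ ($D = \frac{1}{9} \cdot 47785 = \frac{47785}{9} \approx 5309.4$)
$D - - O = \frac{47785}{9} - \left(-1\right) 19418 = \frac{47785}{9} - -19418 = \frac{47785}{9} + 19418 = \frac{222547}{9}$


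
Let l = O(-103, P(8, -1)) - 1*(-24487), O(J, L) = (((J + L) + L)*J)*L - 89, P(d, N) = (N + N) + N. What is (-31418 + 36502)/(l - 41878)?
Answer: -5084/51161 ≈ -0.099373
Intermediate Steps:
P(d, N) = 3*N (P(d, N) = 2*N + N = 3*N)
O(J, L) = -89 + J*L*(J + 2*L) (O(J, L) = ((J + 2*L)*J)*L - 89 = (J*(J + 2*L))*L - 89 = J*L*(J + 2*L) - 89 = -89 + J*L*(J + 2*L))
l = -9283 (l = (-89 + (3*(-1))*(-103)**2 + 2*(-103)*(3*(-1))**2) - 1*(-24487) = (-89 - 3*10609 + 2*(-103)*(-3)**2) + 24487 = (-89 - 31827 + 2*(-103)*9) + 24487 = (-89 - 31827 - 1854) + 24487 = -33770 + 24487 = -9283)
(-31418 + 36502)/(l - 41878) = (-31418 + 36502)/(-9283 - 41878) = 5084/(-51161) = 5084*(-1/51161) = -5084/51161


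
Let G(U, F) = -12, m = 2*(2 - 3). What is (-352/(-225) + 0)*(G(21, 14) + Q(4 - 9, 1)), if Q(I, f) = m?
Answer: -4928/225 ≈ -21.902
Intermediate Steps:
m = -2 (m = 2*(-1) = -2)
Q(I, f) = -2
(-352/(-225) + 0)*(G(21, 14) + Q(4 - 9, 1)) = (-352/(-225) + 0)*(-12 - 2) = (-352*(-1/225) + 0)*(-14) = (352/225 + 0)*(-14) = (352/225)*(-14) = -4928/225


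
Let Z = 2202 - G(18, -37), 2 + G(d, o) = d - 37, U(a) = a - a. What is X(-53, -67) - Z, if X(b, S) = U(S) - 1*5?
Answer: -2228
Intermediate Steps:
U(a) = 0
G(d, o) = -39 + d (G(d, o) = -2 + (d - 37) = -2 + (-37 + d) = -39 + d)
X(b, S) = -5 (X(b, S) = 0 - 1*5 = 0 - 5 = -5)
Z = 2223 (Z = 2202 - (-39 + 18) = 2202 - 1*(-21) = 2202 + 21 = 2223)
X(-53, -67) - Z = -5 - 1*2223 = -5 - 2223 = -2228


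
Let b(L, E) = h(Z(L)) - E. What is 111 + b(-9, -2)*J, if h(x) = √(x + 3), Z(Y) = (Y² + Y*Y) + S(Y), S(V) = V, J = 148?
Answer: 407 + 296*√39 ≈ 2255.5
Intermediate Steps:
Z(Y) = Y + 2*Y² (Z(Y) = (Y² + Y*Y) + Y = (Y² + Y²) + Y = 2*Y² + Y = Y + 2*Y²)
h(x) = √(3 + x)
b(L, E) = √(3 + L*(1 + 2*L)) - E
111 + b(-9, -2)*J = 111 + (√(3 - 9 + 2*(-9)²) - 1*(-2))*148 = 111 + (√(3 - 9 + 2*81) + 2)*148 = 111 + (√(3 - 9 + 162) + 2)*148 = 111 + (√156 + 2)*148 = 111 + (2*√39 + 2)*148 = 111 + (2 + 2*√39)*148 = 111 + (296 + 296*√39) = 407 + 296*√39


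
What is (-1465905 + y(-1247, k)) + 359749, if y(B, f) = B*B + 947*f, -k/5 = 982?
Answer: -4200917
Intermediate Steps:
k = -4910 (k = -5*982 = -4910)
y(B, f) = B² + 947*f
(-1465905 + y(-1247, k)) + 359749 = (-1465905 + ((-1247)² + 947*(-4910))) + 359749 = (-1465905 + (1555009 - 4649770)) + 359749 = (-1465905 - 3094761) + 359749 = -4560666 + 359749 = -4200917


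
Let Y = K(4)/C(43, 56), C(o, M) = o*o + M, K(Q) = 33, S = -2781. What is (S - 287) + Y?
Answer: -1948169/635 ≈ -3068.0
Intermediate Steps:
C(o, M) = M + o**2 (C(o, M) = o**2 + M = M + o**2)
Y = 11/635 (Y = 33/(56 + 43**2) = 33/(56 + 1849) = 33/1905 = 33*(1/1905) = 11/635 ≈ 0.017323)
(S - 287) + Y = (-2781 - 287) + 11/635 = -3068 + 11/635 = -1948169/635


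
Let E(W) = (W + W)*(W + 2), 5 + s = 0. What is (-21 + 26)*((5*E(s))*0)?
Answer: 0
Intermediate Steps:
s = -5 (s = -5 + 0 = -5)
E(W) = 2*W*(2 + W) (E(W) = (2*W)*(2 + W) = 2*W*(2 + W))
(-21 + 26)*((5*E(s))*0) = (-21 + 26)*((5*(2*(-5)*(2 - 5)))*0) = 5*((5*(2*(-5)*(-3)))*0) = 5*((5*30)*0) = 5*(150*0) = 5*0 = 0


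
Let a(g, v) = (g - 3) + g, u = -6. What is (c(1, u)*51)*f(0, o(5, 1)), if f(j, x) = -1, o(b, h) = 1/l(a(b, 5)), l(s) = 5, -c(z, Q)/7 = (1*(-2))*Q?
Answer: 4284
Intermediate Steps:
c(z, Q) = 14*Q (c(z, Q) = -7*1*(-2)*Q = -(-14)*Q = 14*Q)
a(g, v) = -3 + 2*g (a(g, v) = (-3 + g) + g = -3 + 2*g)
o(b, h) = ⅕ (o(b, h) = 1/5 = ⅕)
(c(1, u)*51)*f(0, o(5, 1)) = ((14*(-6))*51)*(-1) = -84*51*(-1) = -4284*(-1) = 4284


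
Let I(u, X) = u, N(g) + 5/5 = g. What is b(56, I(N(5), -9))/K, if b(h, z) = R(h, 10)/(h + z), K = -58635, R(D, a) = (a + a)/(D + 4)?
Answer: -1/10554300 ≈ -9.4748e-8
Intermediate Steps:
N(g) = -1 + g
R(D, a) = 2*a/(4 + D) (R(D, a) = (2*a)/(4 + D) = 2*a/(4 + D))
b(h, z) = 20/((4 + h)*(h + z)) (b(h, z) = (2*10/(4 + h))/(h + z) = (20/(4 + h))/(h + z) = 20/((4 + h)*(h + z)))
b(56, I(N(5), -9))/K = (20/((4 + 56)*(56 + (-1 + 5))))/(-58635) = (20/(60*(56 + 4)))*(-1/58635) = (20*(1/60)/60)*(-1/58635) = (20*(1/60)*(1/60))*(-1/58635) = (1/180)*(-1/58635) = -1/10554300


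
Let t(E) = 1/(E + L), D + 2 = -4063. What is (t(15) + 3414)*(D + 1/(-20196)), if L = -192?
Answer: -49609172361257/3574692 ≈ -1.3878e+7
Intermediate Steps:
D = -4065 (D = -2 - 4063 = -4065)
t(E) = 1/(-192 + E) (t(E) = 1/(E - 192) = 1/(-192 + E))
(t(15) + 3414)*(D + 1/(-20196)) = (1/(-192 + 15) + 3414)*(-4065 + 1/(-20196)) = (1/(-177) + 3414)*(-4065 - 1/20196) = (-1/177 + 3414)*(-82096741/20196) = (604277/177)*(-82096741/20196) = -49609172361257/3574692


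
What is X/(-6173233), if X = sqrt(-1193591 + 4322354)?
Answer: -sqrt(3128763)/6173233 ≈ -0.00028653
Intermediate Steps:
X = sqrt(3128763) ≈ 1768.8
X/(-6173233) = sqrt(3128763)/(-6173233) = sqrt(3128763)*(-1/6173233) = -sqrt(3128763)/6173233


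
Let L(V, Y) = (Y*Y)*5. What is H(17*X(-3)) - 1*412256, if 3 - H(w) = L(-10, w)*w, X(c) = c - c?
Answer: -412253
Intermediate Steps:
X(c) = 0
L(V, Y) = 5*Y² (L(V, Y) = Y²*5 = 5*Y²)
H(w) = 3 - 5*w³ (H(w) = 3 - 5*w²*w = 3 - 5*w³)
H(17*X(-3)) - 1*412256 = (3 - 5*(17*0)³) - 1*412256 = (3 - 5*0³) - 412256 = (3 - 5*0) - 412256 = (3 + 0) - 412256 = 3 - 412256 = -412253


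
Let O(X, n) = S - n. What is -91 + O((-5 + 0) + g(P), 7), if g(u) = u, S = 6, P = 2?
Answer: -92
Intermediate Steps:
O(X, n) = 6 - n
-91 + O((-5 + 0) + g(P), 7) = -91 + (6 - 1*7) = -91 + (6 - 7) = -91 - 1 = -92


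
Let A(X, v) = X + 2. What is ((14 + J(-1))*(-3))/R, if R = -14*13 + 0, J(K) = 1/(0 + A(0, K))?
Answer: 87/364 ≈ 0.23901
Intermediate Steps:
A(X, v) = 2 + X
J(K) = ½ (J(K) = 1/(0 + (2 + 0)) = 1/(0 + 2) = 1/2 = ½)
R = -182 (R = -182 + 0 = -182)
((14 + J(-1))*(-3))/R = ((14 + ½)*(-3))/(-182) = ((29/2)*(-3))*(-1/182) = -87/2*(-1/182) = 87/364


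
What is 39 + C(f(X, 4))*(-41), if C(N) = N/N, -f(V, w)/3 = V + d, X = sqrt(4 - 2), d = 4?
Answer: -2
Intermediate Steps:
X = sqrt(2) ≈ 1.4142
f(V, w) = -12 - 3*V (f(V, w) = -3*(V + 4) = -3*(4 + V) = -12 - 3*V)
C(N) = 1
39 + C(f(X, 4))*(-41) = 39 + 1*(-41) = 39 - 41 = -2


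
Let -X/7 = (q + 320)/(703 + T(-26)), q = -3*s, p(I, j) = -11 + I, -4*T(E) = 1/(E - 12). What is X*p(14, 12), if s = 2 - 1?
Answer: -337288/35619 ≈ -9.4693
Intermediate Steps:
s = 1
T(E) = -1/(4*(-12 + E)) (T(E) = -1/(4*(E - 12)) = -1/(4*(-12 + E)))
q = -3 (q = -3*1 = -3)
X = -337288/106857 (X = -7*(-3 + 320)/(703 - 1/(-48 + 4*(-26))) = -2219/(703 - 1/(-48 - 104)) = -2219/(703 - 1/(-152)) = -2219/(703 - 1*(-1/152)) = -2219/(703 + 1/152) = -2219/106857/152 = -2219*152/106857 = -7*48184/106857 = -337288/106857 ≈ -3.1564)
X*p(14, 12) = -337288*(-11 + 14)/106857 = -337288/106857*3 = -337288/35619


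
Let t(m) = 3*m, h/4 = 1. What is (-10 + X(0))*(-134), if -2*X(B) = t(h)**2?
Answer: 10988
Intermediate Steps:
h = 4 (h = 4*1 = 4)
X(B) = -72 (X(B) = -(3*4)**2/2 = -1/2*12**2 = -1/2*144 = -72)
(-10 + X(0))*(-134) = (-10 - 72)*(-134) = -82*(-134) = 10988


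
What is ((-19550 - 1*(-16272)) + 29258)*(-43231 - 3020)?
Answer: -1201600980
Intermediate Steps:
((-19550 - 1*(-16272)) + 29258)*(-43231 - 3020) = ((-19550 + 16272) + 29258)*(-46251) = (-3278 + 29258)*(-46251) = 25980*(-46251) = -1201600980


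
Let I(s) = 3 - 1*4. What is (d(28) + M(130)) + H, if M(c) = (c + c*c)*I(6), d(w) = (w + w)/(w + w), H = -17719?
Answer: -34748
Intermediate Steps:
I(s) = -1 (I(s) = 3 - 4 = -1)
d(w) = 1 (d(w) = (2*w)/((2*w)) = (2*w)*(1/(2*w)) = 1)
M(c) = -c - c² (M(c) = (c + c*c)*(-1) = (c + c²)*(-1) = -c - c²)
(d(28) + M(130)) + H = (1 - 1*130*(1 + 130)) - 17719 = (1 - 1*130*131) - 17719 = (1 - 17030) - 17719 = -17029 - 17719 = -34748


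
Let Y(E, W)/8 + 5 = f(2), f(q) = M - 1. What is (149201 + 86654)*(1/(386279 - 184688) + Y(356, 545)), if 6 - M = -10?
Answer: 3803699860255/201591 ≈ 1.8868e+7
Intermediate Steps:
M = 16 (M = 6 - 1*(-10) = 6 + 10 = 16)
f(q) = 15 (f(q) = 16 - 1 = 15)
Y(E, W) = 80 (Y(E, W) = -40 + 8*15 = -40 + 120 = 80)
(149201 + 86654)*(1/(386279 - 184688) + Y(356, 545)) = (149201 + 86654)*(1/(386279 - 184688) + 80) = 235855*(1/201591 + 80) = 235855*(16127281/201591) = 3803699860255/201591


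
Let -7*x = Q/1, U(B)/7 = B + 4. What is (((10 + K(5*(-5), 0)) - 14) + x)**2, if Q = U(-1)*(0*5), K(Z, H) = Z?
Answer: 841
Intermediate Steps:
U(B) = 28 + 7*B (U(B) = 7*(B + 4) = 7*(4 + B) = 28 + 7*B)
Q = 0 (Q = (28 + 7*(-1))*(0*5) = (28 - 7)*0 = 21*0 = 0)
x = 0 (x = -0/1 = -0 = -1/7*0 = 0)
(((10 + K(5*(-5), 0)) - 14) + x)**2 = (((10 + 5*(-5)) - 14) + 0)**2 = (((10 - 25) - 14) + 0)**2 = ((-15 - 14) + 0)**2 = (-29 + 0)**2 = (-29)**2 = 841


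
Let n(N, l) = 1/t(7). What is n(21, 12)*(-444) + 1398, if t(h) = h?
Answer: 9342/7 ≈ 1334.6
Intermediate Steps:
n(N, l) = 1/7
n(21, 12)*(-444) + 1398 = (1/7)*(-444) + 1398 = -444/7 + 1398 = 9342/7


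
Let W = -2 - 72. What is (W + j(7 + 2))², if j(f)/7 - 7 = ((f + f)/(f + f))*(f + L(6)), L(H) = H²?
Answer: 84100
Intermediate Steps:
j(f) = 301 + 7*f (j(f) = 49 + 7*(((f + f)/(f + f))*(f + 6²)) = 49 + 7*(((2*f)/((2*f)))*(f + 36)) = 49 + 7*(((2*f)*(1/(2*f)))*(36 + f)) = 49 + 7*(1*(36 + f)) = 49 + 7*(36 + f) = 49 + (252 + 7*f) = 301 + 7*f)
W = -74
(W + j(7 + 2))² = (-74 + (301 + 7*(7 + 2)))² = (-74 + (301 + 7*9))² = (-74 + (301 + 63))² = (-74 + 364)² = 290² = 84100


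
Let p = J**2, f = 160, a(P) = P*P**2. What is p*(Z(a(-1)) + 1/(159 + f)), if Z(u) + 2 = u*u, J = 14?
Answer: -62328/319 ≈ -195.39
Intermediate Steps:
a(P) = P**3
p = 196 (p = 14**2 = 196)
Z(u) = -2 + u**2 (Z(u) = -2 + u*u = -2 + u**2)
p*(Z(a(-1)) + 1/(159 + f)) = 196*((-2 + ((-1)**3)**2) + 1/(159 + 160)) = 196*((-2 + (-1)**2) + 1/319) = 196*((-2 + 1) + 1/319) = 196*(-1 + 1/319) = 196*(-318/319) = -62328/319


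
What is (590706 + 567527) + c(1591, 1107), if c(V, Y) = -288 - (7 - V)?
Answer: 1159529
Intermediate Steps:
c(V, Y) = -295 + V (c(V, Y) = -288 + (-7 + V) = -295 + V)
(590706 + 567527) + c(1591, 1107) = (590706 + 567527) + (-295 + 1591) = 1158233 + 1296 = 1159529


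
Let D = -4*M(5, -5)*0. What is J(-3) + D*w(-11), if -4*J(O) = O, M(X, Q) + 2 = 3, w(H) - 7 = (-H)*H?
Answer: 3/4 ≈ 0.75000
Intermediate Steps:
w(H) = 7 - H**2 (w(H) = 7 + (-H)*H = 7 - H**2)
M(X, Q) = 1 (M(X, Q) = -2 + 3 = 1)
J(O) = -O/4
D = 0 (D = -4*1*0 = -4*0 = 0)
J(-3) + D*w(-11) = -1/4*(-3) + 0*(7 - 1*(-11)**2) = 3/4 + 0*(7 - 1*121) = 3/4 + 0*(7 - 121) = 3/4 + 0*(-114) = 3/4 + 0 = 3/4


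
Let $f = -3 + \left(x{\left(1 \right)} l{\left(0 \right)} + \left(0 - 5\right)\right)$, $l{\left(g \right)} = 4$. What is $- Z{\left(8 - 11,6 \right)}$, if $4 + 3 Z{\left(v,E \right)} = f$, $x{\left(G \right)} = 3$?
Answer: $0$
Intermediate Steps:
$f = 4$ ($f = -3 + \left(3 \cdot 4 + \left(0 - 5\right)\right) = -3 + \left(12 + \left(0 - 5\right)\right) = -3 + \left(12 - 5\right) = -3 + 7 = 4$)
$Z{\left(v,E \right)} = 0$ ($Z{\left(v,E \right)} = - \frac{4}{3} + \frac{1}{3} \cdot 4 = - \frac{4}{3} + \frac{4}{3} = 0$)
$- Z{\left(8 - 11,6 \right)} = \left(-1\right) 0 = 0$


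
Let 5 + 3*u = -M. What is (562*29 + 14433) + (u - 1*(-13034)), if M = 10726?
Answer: 40188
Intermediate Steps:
u = -3577 (u = -5/3 + (-1*10726)/3 = -5/3 + (⅓)*(-10726) = -5/3 - 10726/3 = -3577)
(562*29 + 14433) + (u - 1*(-13034)) = (562*29 + 14433) + (-3577 - 1*(-13034)) = (16298 + 14433) + (-3577 + 13034) = 30731 + 9457 = 40188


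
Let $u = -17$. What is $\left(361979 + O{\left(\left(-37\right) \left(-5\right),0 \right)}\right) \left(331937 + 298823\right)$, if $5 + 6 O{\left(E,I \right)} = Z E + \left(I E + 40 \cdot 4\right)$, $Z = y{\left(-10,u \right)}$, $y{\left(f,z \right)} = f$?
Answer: $228143684340$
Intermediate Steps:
$Z = -10$
$O{\left(E,I \right)} = \frac{155}{6} - \frac{5 E}{3} + \frac{E I}{6}$ ($O{\left(E,I \right)} = - \frac{5}{6} + \frac{- 10 E + \left(I E + 40 \cdot 4\right)}{6} = - \frac{5}{6} + \frac{- 10 E + \left(E I + 160\right)}{6} = - \frac{5}{6} + \frac{- 10 E + \left(160 + E I\right)}{6} = - \frac{5}{6} + \frac{160 - 10 E + E I}{6} = - \frac{5}{6} + \left(\frac{80}{3} - \frac{5 E}{3} + \frac{E I}{6}\right) = \frac{155}{6} - \frac{5 E}{3} + \frac{E I}{6}$)
$\left(361979 + O{\left(\left(-37\right) \left(-5\right),0 \right)}\right) \left(331937 + 298823\right) = \left(361979 + \left(\frac{155}{6} - \frac{5 \left(\left(-37\right) \left(-5\right)\right)}{3} + \frac{1}{6} \left(\left(-37\right) \left(-5\right)\right) 0\right)\right) \left(331937 + 298823\right) = \left(361979 + \left(\frac{155}{6} - \frac{925}{3} + \frac{1}{6} \cdot 185 \cdot 0\right)\right) 630760 = \left(361979 + \left(\frac{155}{6} - \frac{925}{3} + 0\right)\right) 630760 = \left(361979 - \frac{565}{2}\right) 630760 = \frac{723393}{2} \cdot 630760 = 228143684340$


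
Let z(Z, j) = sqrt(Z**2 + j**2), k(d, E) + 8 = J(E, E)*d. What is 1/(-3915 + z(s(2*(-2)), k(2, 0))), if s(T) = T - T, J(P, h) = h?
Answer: -1/3907 ≈ -0.00025595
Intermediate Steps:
s(T) = 0
k(d, E) = -8 + E*d
1/(-3915 + z(s(2*(-2)), k(2, 0))) = 1/(-3915 + sqrt(0**2 + (-8 + 0*2)**2)) = 1/(-3915 + sqrt(0 + (-8 + 0)**2)) = 1/(-3915 + sqrt(0 + (-8)**2)) = 1/(-3915 + sqrt(0 + 64)) = 1/(-3915 + sqrt(64)) = 1/(-3915 + 8) = 1/(-3907) = -1/3907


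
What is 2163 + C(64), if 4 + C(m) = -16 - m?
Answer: 2079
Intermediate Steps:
C(m) = -20 - m (C(m) = -4 + (-16 - m) = -20 - m)
2163 + C(64) = 2163 + (-20 - 1*64) = 2163 + (-20 - 64) = 2163 - 84 = 2079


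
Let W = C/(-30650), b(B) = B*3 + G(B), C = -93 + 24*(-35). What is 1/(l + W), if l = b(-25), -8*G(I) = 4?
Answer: -15325/1156571 ≈ -0.013250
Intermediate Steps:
G(I) = -½ (G(I) = -⅛*4 = -½)
C = -933 (C = -93 - 840 = -933)
b(B) = -½ + 3*B (b(B) = B*3 - ½ = 3*B - ½ = -½ + 3*B)
W = 933/30650 (W = -933/(-30650) = -933*(-1/30650) = 933/30650 ≈ 0.030440)
l = -151/2 (l = -½ + 3*(-25) = -½ - 75 = -151/2 ≈ -75.500)
1/(l + W) = 1/(-151/2 + 933/30650) = 1/(-1156571/15325) = -15325/1156571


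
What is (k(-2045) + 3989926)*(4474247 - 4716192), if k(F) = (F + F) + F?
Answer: -963858313495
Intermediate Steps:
k(F) = 3*F (k(F) = 2*F + F = 3*F)
(k(-2045) + 3989926)*(4474247 - 4716192) = (3*(-2045) + 3989926)*(4474247 - 4716192) = (-6135 + 3989926)*(-241945) = 3983791*(-241945) = -963858313495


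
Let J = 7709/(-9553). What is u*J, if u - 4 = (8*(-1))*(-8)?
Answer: -524212/9553 ≈ -54.874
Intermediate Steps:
J = -7709/9553 (J = 7709*(-1/9553) = -7709/9553 ≈ -0.80697)
u = 68 (u = 4 + (8*(-1))*(-8) = 4 - 8*(-8) = 4 + 64 = 68)
u*J = 68*(-7709/9553) = -524212/9553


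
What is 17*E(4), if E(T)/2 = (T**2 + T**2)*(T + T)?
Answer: 8704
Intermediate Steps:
E(T) = 8*T**3 (E(T) = 2*((T**2 + T**2)*(T + T)) = 2*((2*T**2)*(2*T)) = 2*(4*T**3) = 8*T**3)
17*E(4) = 17*(8*4**3) = 17*(8*64) = 17*512 = 8704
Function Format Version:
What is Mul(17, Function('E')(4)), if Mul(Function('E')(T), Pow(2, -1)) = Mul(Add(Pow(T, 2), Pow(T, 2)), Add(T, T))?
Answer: 8704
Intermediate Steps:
Function('E')(T) = Mul(8, Pow(T, 3)) (Function('E')(T) = Mul(2, Mul(Add(Pow(T, 2), Pow(T, 2)), Add(T, T))) = Mul(2, Mul(Mul(2, Pow(T, 2)), Mul(2, T))) = Mul(2, Mul(4, Pow(T, 3))) = Mul(8, Pow(T, 3)))
Mul(17, Function('E')(4)) = Mul(17, Mul(8, Pow(4, 3))) = Mul(17, Mul(8, 64)) = Mul(17, 512) = 8704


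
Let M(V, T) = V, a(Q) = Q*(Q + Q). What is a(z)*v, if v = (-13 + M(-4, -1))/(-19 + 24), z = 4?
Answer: -544/5 ≈ -108.80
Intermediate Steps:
a(Q) = 2*Q² (a(Q) = Q*(2*Q) = 2*Q²)
v = -17/5 (v = (-13 - 4)/(-19 + 24) = -17/5 ≈ -3.4000)
a(z)*v = (2*4²)*(-17/5) = (2*16)*(-17/5) = 32*(-17/5) = -544/5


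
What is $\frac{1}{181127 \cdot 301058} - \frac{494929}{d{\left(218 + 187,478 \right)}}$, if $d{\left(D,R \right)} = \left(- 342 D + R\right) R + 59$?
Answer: $\frac{26988345976151251}{3597830135322884742} \approx 0.0075013$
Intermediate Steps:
$d{\left(D,R \right)} = 59 + R \left(R - 342 D\right)$ ($d{\left(D,R \right)} = \left(R - 342 D\right) R + 59 = R \left(R - 342 D\right) + 59 = 59 + R \left(R - 342 D\right)$)
$\frac{1}{181127 \cdot 301058} - \frac{494929}{d{\left(218 + 187,478 \right)}} = \frac{1}{181127 \cdot 301058} - \frac{494929}{59 + 478^{2} - 342 \left(218 + 187\right) 478} = \frac{1}{181127} \cdot \frac{1}{301058} - \frac{494929}{59 + 228484 - 138510 \cdot 478} = \frac{1}{54529732366} - \frac{494929}{59 + 228484 - 66207780} = \frac{1}{54529732366} - \frac{494929}{-65979237} = \frac{1}{54529732366} - - \frac{494929}{65979237} = \frac{1}{54529732366} + \frac{494929}{65979237} = \frac{26988345976151251}{3597830135322884742}$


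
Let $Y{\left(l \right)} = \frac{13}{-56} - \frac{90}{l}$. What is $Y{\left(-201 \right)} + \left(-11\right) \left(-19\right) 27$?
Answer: $\frac{21173345}{3752} \approx 5643.2$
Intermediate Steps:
$Y{\left(l \right)} = - \frac{13}{56} - \frac{90}{l}$ ($Y{\left(l \right)} = 13 \left(- \frac{1}{56}\right) - \frac{90}{l} = - \frac{13}{56} - \frac{90}{l}$)
$Y{\left(-201 \right)} + \left(-11\right) \left(-19\right) 27 = \left(- \frac{13}{56} - \frac{90}{-201}\right) + \left(-11\right) \left(-19\right) 27 = \left(- \frac{13}{56} - - \frac{30}{67}\right) + 209 \cdot 27 = \left(- \frac{13}{56} + \frac{30}{67}\right) + 5643 = \frac{809}{3752} + 5643 = \frac{21173345}{3752}$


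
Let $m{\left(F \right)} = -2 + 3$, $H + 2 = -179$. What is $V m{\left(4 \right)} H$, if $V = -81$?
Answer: $14661$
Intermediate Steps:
$H = -181$ ($H = -2 - 179 = -181$)
$m{\left(F \right)} = 1$
$V m{\left(4 \right)} H = \left(-81\right) 1 \left(-181\right) = \left(-81\right) \left(-181\right) = 14661$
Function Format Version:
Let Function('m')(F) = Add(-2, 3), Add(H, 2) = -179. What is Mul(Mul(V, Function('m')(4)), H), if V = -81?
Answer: 14661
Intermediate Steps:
H = -181 (H = Add(-2, -179) = -181)
Function('m')(F) = 1
Mul(Mul(V, Function('m')(4)), H) = Mul(Mul(-81, 1), -181) = Mul(-81, -181) = 14661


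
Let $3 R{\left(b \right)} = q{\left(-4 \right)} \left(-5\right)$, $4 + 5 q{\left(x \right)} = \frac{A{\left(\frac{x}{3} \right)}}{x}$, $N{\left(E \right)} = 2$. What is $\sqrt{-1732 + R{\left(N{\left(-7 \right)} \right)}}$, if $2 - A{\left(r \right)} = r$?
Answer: $\frac{i \sqrt{62294}}{6} \approx 41.598 i$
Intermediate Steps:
$A{\left(r \right)} = 2 - r$
$q{\left(x \right)} = - \frac{4}{5} + \frac{2 - \frac{x}{3}}{5 x}$ ($q{\left(x \right)} = - \frac{4}{5} + \frac{\left(2 - \frac{x}{3}\right) \frac{1}{x}}{5} = - \frac{4}{5} + \frac{\frac{1}{x} \left(2 - \frac{x}{3}\right)}{5} = - \frac{4}{5} + \frac{2 - \frac{x}{3}}{5 x}$)
$R{\left(b \right)} = \frac{29}{18}$ ($R{\left(b \right)} = \frac{\frac{6 - -52}{15 \left(-4\right)} \left(-5\right)}{3} = \frac{\frac{1}{15} \left(- \frac{1}{4}\right) \left(6 + 52\right) \left(-5\right)}{3} = \frac{\frac{1}{15} \left(- \frac{1}{4}\right) 58 \left(-5\right)}{3} = \frac{\left(- \frac{29}{30}\right) \left(-5\right)}{3} = \frac{1}{3} \cdot \frac{29}{6} = \frac{29}{18}$)
$\sqrt{-1732 + R{\left(N{\left(-7 \right)} \right)}} = \sqrt{-1732 + \frac{29}{18}} = \sqrt{- \frac{31147}{18}} = \frac{i \sqrt{62294}}{6}$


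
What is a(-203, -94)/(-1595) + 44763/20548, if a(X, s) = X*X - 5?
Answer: -70478437/2979460 ≈ -23.655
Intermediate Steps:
a(X, s) = -5 + X² (a(X, s) = X² - 5 = -5 + X²)
a(-203, -94)/(-1595) + 44763/20548 = (-5 + (-203)²)/(-1595) + 44763/20548 = (-5 + 41209)*(-1/1595) + 44763*(1/20548) = 41204*(-1/1595) + 44763/20548 = -41204/1595 + 44763/20548 = -70478437/2979460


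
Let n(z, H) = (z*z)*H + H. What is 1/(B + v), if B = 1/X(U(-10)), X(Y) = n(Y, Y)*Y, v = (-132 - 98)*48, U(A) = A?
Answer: -10100/111503999 ≈ -9.0580e-5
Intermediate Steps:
v = -11040 (v = -230*48 = -11040)
n(z, H) = H + H*z**2 (n(z, H) = z**2*H + H = H*z**2 + H = H + H*z**2)
X(Y) = Y**2*(1 + Y**2) (X(Y) = (Y*(1 + Y**2))*Y = Y**2*(1 + Y**2))
B = 1/10100 (B = 1/((-10)**2 + (-10)**4) = 1/(100 + 10000) = 1/10100 ≈ 9.9010e-5)
1/(B + v) = 1/(1/10100 - 11040) = 1/(-111503999/10100) = -10100/111503999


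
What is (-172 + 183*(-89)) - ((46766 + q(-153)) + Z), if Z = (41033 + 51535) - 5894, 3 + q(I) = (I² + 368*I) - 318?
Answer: -116683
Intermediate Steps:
q(I) = -321 + I² + 368*I (q(I) = -3 + ((I² + 368*I) - 318) = -3 + (-318 + I² + 368*I) = -321 + I² + 368*I)
Z = 86674 (Z = 92568 - 5894 = 86674)
(-172 + 183*(-89)) - ((46766 + q(-153)) + Z) = (-172 + 183*(-89)) - ((46766 + (-321 + (-153)² + 368*(-153))) + 86674) = (-172 - 16287) - ((46766 + (-321 + 23409 - 56304)) + 86674) = -16459 - ((46766 - 33216) + 86674) = -16459 - (13550 + 86674) = -16459 - 1*100224 = -16459 - 100224 = -116683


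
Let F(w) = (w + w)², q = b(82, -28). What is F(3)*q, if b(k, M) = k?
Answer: 2952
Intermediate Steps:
q = 82
F(w) = 4*w² (F(w) = (2*w)² = 4*w²)
F(3)*q = (4*3²)*82 = (4*9)*82 = 36*82 = 2952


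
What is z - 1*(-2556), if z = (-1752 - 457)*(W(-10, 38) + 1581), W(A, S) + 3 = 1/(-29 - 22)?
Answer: -177643337/51 ≈ -3.4832e+6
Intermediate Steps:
W(A, S) = -154/51 (W(A, S) = -3 + 1/(-29 - 22) = -3 + 1/(-51) = -3 - 1/51 = -154/51)
z = -177773693/51 (z = (-1752 - 457)*(-154/51 + 1581) = -2209*80477/51 = -177773693/51 ≈ -3.4858e+6)
z - 1*(-2556) = -177773693/51 - 1*(-2556) = -177773693/51 + 2556 = -177643337/51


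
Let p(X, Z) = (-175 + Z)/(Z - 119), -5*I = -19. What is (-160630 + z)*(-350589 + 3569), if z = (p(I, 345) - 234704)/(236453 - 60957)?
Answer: 276356990766890785/4957762 ≈ 5.5742e+10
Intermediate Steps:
I = 19/5 (I = -1/5*(-19) = 19/5 ≈ 3.8000)
p(X, Z) = (-175 + Z)/(-119 + Z)
z = -26521467/19831048 (z = ((-175 + 345)/(-119 + 345) - 234704)/(236453 - 60957) = (170/226 - 234704)/175496 = ((1/226)*170 - 234704)*(1/175496) = (85/113 - 234704)*(1/175496) = -26521467/113*1/175496 = -26521467/19831048 ≈ -1.3374)
(-160630 + z)*(-350589 + 3569) = (-160630 - 26521467/19831048)*(-350589 + 3569) = -3185487761707/19831048*(-347020) = 276356990766890785/4957762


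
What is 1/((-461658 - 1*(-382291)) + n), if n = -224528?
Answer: -1/303895 ≈ -3.2906e-6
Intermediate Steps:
1/((-461658 - 1*(-382291)) + n) = 1/((-461658 - 1*(-382291)) - 224528) = 1/((-461658 + 382291) - 224528) = 1/(-79367 - 224528) = 1/(-303895) = -1/303895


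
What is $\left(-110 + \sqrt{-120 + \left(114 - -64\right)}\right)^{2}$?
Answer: $\left(110 - \sqrt{58}\right)^{2} \approx 10483.0$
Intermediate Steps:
$\left(-110 + \sqrt{-120 + \left(114 - -64\right)}\right)^{2} = \left(-110 + \sqrt{-120 + \left(114 + 64\right)}\right)^{2} = \left(-110 + \sqrt{-120 + 178}\right)^{2} = \left(-110 + \sqrt{58}\right)^{2}$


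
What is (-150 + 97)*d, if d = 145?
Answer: -7685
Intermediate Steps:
(-150 + 97)*d = (-150 + 97)*145 = -53*145 = -7685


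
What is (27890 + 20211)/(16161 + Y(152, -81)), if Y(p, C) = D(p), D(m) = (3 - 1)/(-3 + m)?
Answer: 7167049/2407991 ≈ 2.9764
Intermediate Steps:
D(m) = 2/(-3 + m)
Y(p, C) = 2/(-3 + p)
(27890 + 20211)/(16161 + Y(152, -81)) = (27890 + 20211)/(16161 + 2/(-3 + 152)) = 48101/(16161 + 2/149) = 48101/(2407991/149) = 48101*(149/2407991) = 7167049/2407991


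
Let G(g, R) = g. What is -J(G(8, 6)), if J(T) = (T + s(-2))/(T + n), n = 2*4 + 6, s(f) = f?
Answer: -3/11 ≈ -0.27273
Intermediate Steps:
n = 14 (n = 8 + 6 = 14)
J(T) = (-2 + T)/(14 + T) (J(T) = (T - 2)/(T + 14) = (-2 + T)/(14 + T))
-J(G(8, 6)) = -(-2 + 8)/(14 + 8) = -6/22 = -1*3/11 = -3/11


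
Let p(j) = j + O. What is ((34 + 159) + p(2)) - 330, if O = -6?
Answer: -141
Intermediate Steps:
p(j) = -6 + j (p(j) = j - 6 = -6 + j)
((34 + 159) + p(2)) - 330 = ((34 + 159) + (-6 + 2)) - 330 = (193 - 4) - 330 = 189 - 330 = -141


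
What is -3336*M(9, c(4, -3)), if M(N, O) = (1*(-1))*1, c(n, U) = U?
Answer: 3336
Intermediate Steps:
M(N, O) = -1 (M(N, O) = -1*1 = -1)
-3336*M(9, c(4, -3)) = -3336*(-1) = 3336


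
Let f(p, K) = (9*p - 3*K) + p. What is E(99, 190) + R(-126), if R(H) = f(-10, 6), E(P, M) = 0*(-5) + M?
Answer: 72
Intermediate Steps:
E(P, M) = M (E(P, M) = 0 + M = M)
f(p, K) = -3*K + 10*p (f(p, K) = (-3*K + 9*p) + p = -3*K + 10*p)
R(H) = -118 (R(H) = -3*6 + 10*(-10) = -18 - 100 = -118)
E(99, 190) + R(-126) = 190 - 118 = 72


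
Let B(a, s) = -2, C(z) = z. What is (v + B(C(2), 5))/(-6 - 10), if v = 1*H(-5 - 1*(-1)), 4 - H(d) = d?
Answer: -3/8 ≈ -0.37500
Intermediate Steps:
H(d) = 4 - d
v = 8 (v = 1*(4 - (-5 - 1*(-1))) = 1*(4 - (-5 + 1)) = 1*(4 - 1*(-4)) = 1*(4 + 4) = 1*8 = 8)
(v + B(C(2), 5))/(-6 - 10) = (8 - 2)/(-6 - 10) = 6/(-16) = 6*(-1/16) = -3/8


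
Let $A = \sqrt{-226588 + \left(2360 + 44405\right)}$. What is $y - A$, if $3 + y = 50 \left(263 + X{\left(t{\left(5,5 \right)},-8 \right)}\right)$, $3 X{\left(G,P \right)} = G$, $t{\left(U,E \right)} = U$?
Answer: $\frac{39691}{3} - i \sqrt{179823} \approx 13230.0 - 424.06 i$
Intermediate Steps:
$X{\left(G,P \right)} = \frac{G}{3}$
$A = i \sqrt{179823}$ ($A = \sqrt{-226588 + 46765} = \sqrt{-179823} = i \sqrt{179823} \approx 424.06 i$)
$y = \frac{39691}{3}$ ($y = -3 + 50 \left(263 + \frac{1}{3} \cdot 5\right) = -3 + 50 \left(263 + \frac{5}{3}\right) = -3 + 50 \cdot \frac{794}{3} = -3 + \frac{39700}{3} = \frac{39691}{3} \approx 13230.0$)
$y - A = \frac{39691}{3} - i \sqrt{179823}$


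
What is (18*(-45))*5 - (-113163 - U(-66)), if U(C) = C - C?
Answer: 109113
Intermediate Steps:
U(C) = 0
(18*(-45))*5 - (-113163 - U(-66)) = (18*(-45))*5 - (-113163 - 1*0) = -810*5 - (-113163 + 0) = -4050 - 1*(-113163) = -4050 + 113163 = 109113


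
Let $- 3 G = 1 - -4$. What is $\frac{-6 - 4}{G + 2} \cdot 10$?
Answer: $-300$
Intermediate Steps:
$G = - \frac{5}{3}$ ($G = - \frac{1 - -4}{3} = - \frac{1 + 4}{3} = \left(- \frac{1}{3}\right) 5 = - \frac{5}{3} \approx -1.6667$)
$\frac{-6 - 4}{G + 2} \cdot 10 = \frac{-6 - 4}{- \frac{5}{3} + 2} \cdot 10 = - 10 \frac{1}{\frac{1}{3}} \cdot 10 = \left(-10\right) 3 \cdot 10 = \left(-30\right) 10 = -300$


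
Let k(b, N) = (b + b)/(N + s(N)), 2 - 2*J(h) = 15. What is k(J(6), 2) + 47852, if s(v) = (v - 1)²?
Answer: 143543/3 ≈ 47848.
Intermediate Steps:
s(v) = (-1 + v)²
J(h) = -13/2 (J(h) = 1 - ½*15 = 1 - 15/2 = -13/2)
k(b, N) = 2*b/(N + (-1 + N)²) (k(b, N) = (b + b)/(N + (-1 + N)²) = (2*b)/(N + (-1 + N)²) = 2*b/(N + (-1 + N)²))
k(J(6), 2) + 47852 = 2*(-13/2)/(2 + (-1 + 2)²) + 47852 = 2*(-13/2)/(2 + 1²) + 47852 = 2*(-13/2)/(2 + 1) + 47852 = 2*(-13/2)/3 + 47852 = 2*(-13/2)*(⅓) + 47852 = -13/3 + 47852 = 143543/3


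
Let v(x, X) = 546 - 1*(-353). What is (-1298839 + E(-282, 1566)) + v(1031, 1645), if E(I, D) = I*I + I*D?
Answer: -1660028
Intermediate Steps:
E(I, D) = I² + D*I
v(x, X) = 899 (v(x, X) = 546 + 353 = 899)
(-1298839 + E(-282, 1566)) + v(1031, 1645) = (-1298839 - 282*(1566 - 282)) + 899 = (-1298839 - 282*1284) + 899 = (-1298839 - 362088) + 899 = -1660927 + 899 = -1660028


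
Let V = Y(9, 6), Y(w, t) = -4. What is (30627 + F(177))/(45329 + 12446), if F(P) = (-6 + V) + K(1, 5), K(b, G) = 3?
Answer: 6124/11555 ≈ 0.52999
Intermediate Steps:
V = -4
F(P) = -7 (F(P) = (-6 - 4) + 3 = -10 + 3 = -7)
(30627 + F(177))/(45329 + 12446) = (30627 - 7)/(45329 + 12446) = 30620/57775 = 30620*(1/57775) = 6124/11555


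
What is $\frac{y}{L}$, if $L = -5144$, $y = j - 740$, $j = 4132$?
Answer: $- \frac{424}{643} \approx -0.65941$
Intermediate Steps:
$y = 3392$ ($y = 4132 - 740 = 3392$)
$\frac{y}{L} = \frac{3392}{-5144} = 3392 \left(- \frac{1}{5144}\right) = - \frac{424}{643}$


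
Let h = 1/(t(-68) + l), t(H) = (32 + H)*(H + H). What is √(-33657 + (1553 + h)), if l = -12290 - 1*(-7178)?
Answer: I*√41606790/36 ≈ 179.18*I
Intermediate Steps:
t(H) = 2*H*(32 + H) (t(H) = (32 + H)*(2*H) = 2*H*(32 + H))
l = -5112 (l = -12290 + 7178 = -5112)
h = -1/216 (h = 1/(2*(-68)*(32 - 68) - 5112) = 1/(2*(-68)*(-36) - 5112) = 1/(4896 - 5112) = 1/(-216) = -1/216 ≈ -0.0046296)
√(-33657 + (1553 + h)) = √(-33657 + (1553 - 1/216)) = √(-33657 + 335447/216) = √(-6934465/216) = I*√41606790/36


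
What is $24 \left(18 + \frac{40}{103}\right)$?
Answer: $\frac{45456}{103} \approx 441.32$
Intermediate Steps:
$24 \left(18 + \frac{40}{103}\right) = 24 \cdot \frac{1894}{103} = \frac{45456}{103}$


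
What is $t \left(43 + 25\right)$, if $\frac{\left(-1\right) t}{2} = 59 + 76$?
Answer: $-18360$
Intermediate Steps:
$t = -270$ ($t = - 2 \left(59 + 76\right) = \left(-2\right) 135 = -270$)
$t \left(43 + 25\right) = - 270 \left(43 + 25\right) = \left(-270\right) 68 = -18360$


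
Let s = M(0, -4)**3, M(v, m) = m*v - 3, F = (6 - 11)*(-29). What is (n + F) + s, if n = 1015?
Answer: 1133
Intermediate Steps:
F = 145 (F = -5*(-29) = 145)
M(v, m) = -3 + m*v
s = -27 (s = (-3 - 4*0)**3 = (-3 + 0)**3 = (-3)**3 = -27)
(n + F) + s = (1015 + 145) - 27 = 1160 - 27 = 1133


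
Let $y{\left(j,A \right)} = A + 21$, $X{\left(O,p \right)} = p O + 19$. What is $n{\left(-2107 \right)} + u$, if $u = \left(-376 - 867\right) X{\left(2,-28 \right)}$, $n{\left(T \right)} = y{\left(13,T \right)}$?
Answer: $43905$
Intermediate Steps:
$X{\left(O,p \right)} = 19 + O p$ ($X{\left(O,p \right)} = O p + 19 = 19 + O p$)
$y{\left(j,A \right)} = 21 + A$
$n{\left(T \right)} = 21 + T$
$u = 45991$ ($u = \left(-376 - 867\right) \left(19 + 2 \left(-28\right)\right) = - 1243 \left(19 - 56\right) = \left(-1243\right) \left(-37\right) = 45991$)
$n{\left(-2107 \right)} + u = \left(21 - 2107\right) + 45991 = -2086 + 45991 = 43905$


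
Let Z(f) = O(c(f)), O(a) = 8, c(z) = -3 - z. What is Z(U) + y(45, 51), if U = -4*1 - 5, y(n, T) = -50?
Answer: -42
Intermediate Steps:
U = -9 (U = -4 - 5 = -9)
Z(f) = 8
Z(U) + y(45, 51) = 8 - 50 = -42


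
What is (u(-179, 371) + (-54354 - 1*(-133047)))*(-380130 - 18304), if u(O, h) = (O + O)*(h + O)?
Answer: -3967207338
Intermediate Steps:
u(O, h) = 2*O*(O + h) (u(O, h) = (2*O)*(O + h) = 2*O*(O + h))
(u(-179, 371) + (-54354 - 1*(-133047)))*(-380130 - 18304) = (2*(-179)*(-179 + 371) + (-54354 - 1*(-133047)))*(-380130 - 18304) = (2*(-179)*192 + (-54354 + 133047))*(-398434) = (-68736 + 78693)*(-398434) = 9957*(-398434) = -3967207338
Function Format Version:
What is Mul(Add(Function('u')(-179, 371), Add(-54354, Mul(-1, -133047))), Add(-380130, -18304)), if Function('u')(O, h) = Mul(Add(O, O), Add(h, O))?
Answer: -3967207338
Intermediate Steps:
Function('u')(O, h) = Mul(2, O, Add(O, h)) (Function('u')(O, h) = Mul(Mul(2, O), Add(O, h)) = Mul(2, O, Add(O, h)))
Mul(Add(Function('u')(-179, 371), Add(-54354, Mul(-1, -133047))), Add(-380130, -18304)) = Mul(Add(Mul(2, -179, Add(-179, 371)), Add(-54354, Mul(-1, -133047))), Add(-380130, -18304)) = Mul(Add(Mul(2, -179, 192), Add(-54354, 133047)), -398434) = Mul(Add(-68736, 78693), -398434) = Mul(9957, -398434) = -3967207338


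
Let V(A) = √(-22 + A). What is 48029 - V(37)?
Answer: 48029 - √15 ≈ 48025.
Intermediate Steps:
48029 - V(37) = 48029 - √(-22 + 37) = 48029 - √15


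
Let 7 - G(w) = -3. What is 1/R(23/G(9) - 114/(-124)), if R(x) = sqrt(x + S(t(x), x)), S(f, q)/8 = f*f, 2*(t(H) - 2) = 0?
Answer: sqrt(846145)/5459 ≈ 0.16850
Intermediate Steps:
G(w) = 10 (G(w) = 7 - 1*(-3) = 7 + 3 = 10)
t(H) = 2 (t(H) = 2 + (1/2)*0 = 2 + 0 = 2)
S(f, q) = 8*f**2 (S(f, q) = 8*(f*f) = 8*f**2)
R(x) = sqrt(32 + x) (R(x) = sqrt(x + 8*2**2) = sqrt(x + 8*4) = sqrt(x + 32) = sqrt(32 + x))
1/R(23/G(9) - 114/(-124)) = 1/(sqrt(32 + (23/10 - 114/(-124)))) = 1/(sqrt(32 + (23*(1/10) - 114*(-1/124)))) = 1/(sqrt(32 + (23/10 + 57/62))) = 1/(sqrt(32 + 499/155)) = 1/(sqrt(5459/155)) = 1/(sqrt(846145)/155) = sqrt(846145)/5459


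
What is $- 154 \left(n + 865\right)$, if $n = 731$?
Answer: $-245784$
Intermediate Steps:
$- 154 \left(n + 865\right) = - 154 \left(731 + 865\right) = \left(-154\right) 1596 = -245784$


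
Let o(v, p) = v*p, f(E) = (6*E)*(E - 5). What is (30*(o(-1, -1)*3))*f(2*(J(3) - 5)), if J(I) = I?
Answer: 19440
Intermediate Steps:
f(E) = 6*E*(-5 + E) (f(E) = (6*E)*(-5 + E) = 6*E*(-5 + E))
o(v, p) = p*v
(30*(o(-1, -1)*3))*f(2*(J(3) - 5)) = (30*(-1*(-1)*3))*(6*(2*(3 - 5))*(-5 + 2*(3 - 5))) = (30*(1*3))*(6*(2*(-2))*(-5 + 2*(-2))) = (30*3)*(6*(-4)*(-5 - 4)) = 90*(6*(-4)*(-9)) = 90*216 = 19440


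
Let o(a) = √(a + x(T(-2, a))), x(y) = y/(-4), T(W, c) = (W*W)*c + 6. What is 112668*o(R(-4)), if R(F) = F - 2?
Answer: 56334*I*√6 ≈ 1.3799e+5*I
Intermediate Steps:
T(W, c) = 6 + c*W² (T(W, c) = W²*c + 6 = c*W² + 6 = 6 + c*W²)
R(F) = -2 + F
x(y) = -y/4 (x(y) = y*(-¼) = -y/4)
o(a) = I*√6/2 (o(a) = √(a - (6 + a*(-2)²)/4) = √(a - (6 + a*4)/4) = √(a - (6 + 4*a)/4) = √(a + (-3/2 - a)) = √(-3/2) = I*√6/2)
112668*o(R(-4)) = 112668*(I*√6/2) = 56334*I*√6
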